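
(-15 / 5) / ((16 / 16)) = -3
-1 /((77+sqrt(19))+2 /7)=-3787 /291750+49* sqrt(19) /291750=-0.01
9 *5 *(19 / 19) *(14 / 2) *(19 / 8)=5985 / 8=748.12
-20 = -20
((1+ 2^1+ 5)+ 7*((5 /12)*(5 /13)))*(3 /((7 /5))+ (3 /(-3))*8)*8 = -116686 /273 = -427.42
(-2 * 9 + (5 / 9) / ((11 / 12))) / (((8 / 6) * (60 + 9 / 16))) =-2296 / 10659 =-0.22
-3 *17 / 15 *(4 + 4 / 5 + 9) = -1173 / 25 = -46.92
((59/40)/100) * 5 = 59/800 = 0.07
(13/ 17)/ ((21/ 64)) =832/ 357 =2.33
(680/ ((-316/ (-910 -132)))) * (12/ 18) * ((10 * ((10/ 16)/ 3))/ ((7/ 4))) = 8857000/ 4977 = 1779.59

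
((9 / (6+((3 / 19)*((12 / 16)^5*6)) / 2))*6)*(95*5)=166348800 / 39641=4196.38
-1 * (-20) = 20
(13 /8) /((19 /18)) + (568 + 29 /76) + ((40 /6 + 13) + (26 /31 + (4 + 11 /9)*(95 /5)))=689.65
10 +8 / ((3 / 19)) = 182 / 3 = 60.67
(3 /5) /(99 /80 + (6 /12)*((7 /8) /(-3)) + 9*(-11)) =-72 /11749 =-0.01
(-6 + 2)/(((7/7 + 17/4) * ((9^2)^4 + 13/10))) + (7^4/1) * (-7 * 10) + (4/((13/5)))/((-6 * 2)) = -6583730003552805/39172517293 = -168070.13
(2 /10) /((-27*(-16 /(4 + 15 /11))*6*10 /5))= 59 /285120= 0.00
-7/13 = -0.54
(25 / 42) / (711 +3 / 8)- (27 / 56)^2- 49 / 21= -19618607 / 7648704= -2.56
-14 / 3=-4.67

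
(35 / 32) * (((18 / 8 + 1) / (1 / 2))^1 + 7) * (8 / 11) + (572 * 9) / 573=331503 / 16808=19.72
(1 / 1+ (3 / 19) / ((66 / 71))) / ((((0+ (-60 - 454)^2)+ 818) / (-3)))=-163 / 12308428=-0.00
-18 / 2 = -9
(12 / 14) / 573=0.00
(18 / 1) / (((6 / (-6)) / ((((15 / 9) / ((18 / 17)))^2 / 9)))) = -7225 / 1458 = -4.96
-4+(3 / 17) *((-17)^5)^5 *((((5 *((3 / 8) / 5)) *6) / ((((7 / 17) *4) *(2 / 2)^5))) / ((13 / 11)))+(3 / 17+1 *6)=-29135897804947083611265888884792921 / 24752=-1177112871887002408341382000000.00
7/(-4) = -7/4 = -1.75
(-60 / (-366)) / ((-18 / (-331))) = 3.01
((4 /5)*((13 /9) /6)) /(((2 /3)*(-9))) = -13 /405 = -0.03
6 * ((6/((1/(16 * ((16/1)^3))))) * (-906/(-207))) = 237502464/23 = 10326194.09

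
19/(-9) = -19/9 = -2.11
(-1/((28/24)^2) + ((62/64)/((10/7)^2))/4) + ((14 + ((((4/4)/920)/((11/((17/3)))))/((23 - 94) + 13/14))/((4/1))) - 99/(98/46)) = -15450885595811/466999948800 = -33.09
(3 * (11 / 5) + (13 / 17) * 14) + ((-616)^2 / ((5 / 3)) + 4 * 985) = 19688627 / 85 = 231630.91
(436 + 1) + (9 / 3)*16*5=677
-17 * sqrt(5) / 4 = -9.50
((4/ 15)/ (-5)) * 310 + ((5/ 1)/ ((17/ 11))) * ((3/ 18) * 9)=-5957/ 510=-11.68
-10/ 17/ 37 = -10/ 629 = -0.02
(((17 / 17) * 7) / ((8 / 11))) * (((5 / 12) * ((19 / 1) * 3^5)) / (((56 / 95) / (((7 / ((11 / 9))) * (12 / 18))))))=15351525 / 128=119933.79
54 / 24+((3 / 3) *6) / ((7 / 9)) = 279 / 28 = 9.96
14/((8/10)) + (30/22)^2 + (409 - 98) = 79947/242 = 330.36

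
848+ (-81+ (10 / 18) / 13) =767.04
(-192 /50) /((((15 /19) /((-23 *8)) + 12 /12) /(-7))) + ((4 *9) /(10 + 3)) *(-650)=-154295688 /87025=-1773.00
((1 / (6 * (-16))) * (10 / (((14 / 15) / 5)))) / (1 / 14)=-125 / 16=-7.81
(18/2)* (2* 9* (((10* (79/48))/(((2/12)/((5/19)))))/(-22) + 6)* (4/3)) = 217539/209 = 1040.86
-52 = -52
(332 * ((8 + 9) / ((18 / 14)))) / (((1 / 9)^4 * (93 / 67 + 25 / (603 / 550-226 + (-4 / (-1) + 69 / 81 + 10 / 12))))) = 523491565565178 / 23156491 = 22606687.93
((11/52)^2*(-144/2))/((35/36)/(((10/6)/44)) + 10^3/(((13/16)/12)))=-3267/15002026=-0.00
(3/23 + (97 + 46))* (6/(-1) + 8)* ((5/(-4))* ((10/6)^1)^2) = -205750/207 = -993.96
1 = 1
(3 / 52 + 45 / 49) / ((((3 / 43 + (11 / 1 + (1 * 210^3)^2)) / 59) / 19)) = 119880861 / 9396879281245212848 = 0.00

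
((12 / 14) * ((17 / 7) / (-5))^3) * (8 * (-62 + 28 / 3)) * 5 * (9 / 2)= 55890288 / 60025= 931.12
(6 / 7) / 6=1 / 7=0.14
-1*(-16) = 16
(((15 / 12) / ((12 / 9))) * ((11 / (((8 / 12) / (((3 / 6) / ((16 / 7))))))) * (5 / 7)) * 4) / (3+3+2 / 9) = 1.55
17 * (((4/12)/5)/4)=17/60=0.28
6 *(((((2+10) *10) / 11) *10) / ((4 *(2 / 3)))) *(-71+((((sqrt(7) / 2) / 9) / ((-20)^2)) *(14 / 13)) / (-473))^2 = 1491 *sqrt(7) / 135278+2470191853203360343 / 1996378612800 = 1237336.39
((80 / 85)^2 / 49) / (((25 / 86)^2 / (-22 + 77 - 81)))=-49227776 / 8850625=-5.56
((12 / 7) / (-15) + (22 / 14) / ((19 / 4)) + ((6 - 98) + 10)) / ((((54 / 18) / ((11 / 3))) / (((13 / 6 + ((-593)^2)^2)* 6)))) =-443863902661305874 / 5985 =-74162723920017.69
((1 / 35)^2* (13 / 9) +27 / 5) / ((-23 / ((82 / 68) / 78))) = -610367 / 168120225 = -0.00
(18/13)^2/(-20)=-81/845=-0.10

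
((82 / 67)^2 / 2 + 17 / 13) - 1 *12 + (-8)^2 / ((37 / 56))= 187681683 / 2159209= 86.92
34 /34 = 1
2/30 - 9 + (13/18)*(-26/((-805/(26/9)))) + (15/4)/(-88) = -204470683/22952160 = -8.91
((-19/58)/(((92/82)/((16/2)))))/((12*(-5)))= 779/20010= 0.04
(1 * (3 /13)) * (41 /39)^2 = 1681 /6591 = 0.26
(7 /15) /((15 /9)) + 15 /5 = 82 /25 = 3.28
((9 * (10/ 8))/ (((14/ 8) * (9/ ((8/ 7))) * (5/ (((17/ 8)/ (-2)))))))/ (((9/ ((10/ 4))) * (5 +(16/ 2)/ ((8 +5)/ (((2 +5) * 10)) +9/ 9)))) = -1411/ 343980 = -0.00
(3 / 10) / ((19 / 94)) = 141 / 95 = 1.48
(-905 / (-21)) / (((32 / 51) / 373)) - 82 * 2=5701869 / 224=25454.77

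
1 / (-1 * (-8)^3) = 1 / 512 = 0.00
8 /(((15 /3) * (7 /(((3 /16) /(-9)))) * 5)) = -1 /1050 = -0.00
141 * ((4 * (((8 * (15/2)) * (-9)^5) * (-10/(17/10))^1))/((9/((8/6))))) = 29603232000/17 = 1741366588.24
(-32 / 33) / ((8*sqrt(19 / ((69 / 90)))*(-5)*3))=2*sqrt(13110) / 141075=0.00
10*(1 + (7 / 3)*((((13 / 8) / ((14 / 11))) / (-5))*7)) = -761 / 24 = -31.71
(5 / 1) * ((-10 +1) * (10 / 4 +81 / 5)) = -841.50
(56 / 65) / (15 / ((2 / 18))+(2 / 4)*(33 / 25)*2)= 35 / 5538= 0.01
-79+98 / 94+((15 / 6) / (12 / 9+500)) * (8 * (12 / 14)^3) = -1256347 / 16121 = -77.93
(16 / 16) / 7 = 0.14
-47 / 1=-47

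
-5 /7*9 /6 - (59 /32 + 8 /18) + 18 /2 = 11371 /2016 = 5.64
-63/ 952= -9/ 136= -0.07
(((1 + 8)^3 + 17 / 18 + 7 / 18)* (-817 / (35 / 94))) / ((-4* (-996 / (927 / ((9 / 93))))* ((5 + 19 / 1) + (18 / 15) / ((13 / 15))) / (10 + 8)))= -498891980483 / 182600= -2732157.61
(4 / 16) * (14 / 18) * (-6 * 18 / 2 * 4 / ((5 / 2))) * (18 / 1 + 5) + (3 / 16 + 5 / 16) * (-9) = -390.90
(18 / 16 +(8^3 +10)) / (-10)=-837 / 16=-52.31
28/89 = 0.31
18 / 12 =3 / 2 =1.50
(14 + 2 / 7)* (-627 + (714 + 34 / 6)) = 27800 / 21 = 1323.81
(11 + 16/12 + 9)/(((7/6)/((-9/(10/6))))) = -3456/35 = -98.74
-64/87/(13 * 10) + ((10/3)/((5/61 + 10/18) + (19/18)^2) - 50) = -9417644222/195781755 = -48.10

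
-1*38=-38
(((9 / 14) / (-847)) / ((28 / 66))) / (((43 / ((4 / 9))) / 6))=-18 / 162239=-0.00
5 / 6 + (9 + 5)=89 / 6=14.83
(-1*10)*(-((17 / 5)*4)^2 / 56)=1156 / 35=33.03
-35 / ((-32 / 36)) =315 / 8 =39.38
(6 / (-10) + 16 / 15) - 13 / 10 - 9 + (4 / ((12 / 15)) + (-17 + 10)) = -71 / 6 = -11.83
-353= -353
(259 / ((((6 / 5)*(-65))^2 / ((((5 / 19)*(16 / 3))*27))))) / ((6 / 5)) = 12950 / 9633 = 1.34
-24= -24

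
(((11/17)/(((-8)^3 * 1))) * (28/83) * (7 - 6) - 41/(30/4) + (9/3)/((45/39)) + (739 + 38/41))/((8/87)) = 2374175311249/296197120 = 8015.52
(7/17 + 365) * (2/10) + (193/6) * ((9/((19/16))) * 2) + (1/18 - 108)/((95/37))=15076277/29070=518.62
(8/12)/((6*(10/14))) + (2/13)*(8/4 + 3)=541/585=0.92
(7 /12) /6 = 0.10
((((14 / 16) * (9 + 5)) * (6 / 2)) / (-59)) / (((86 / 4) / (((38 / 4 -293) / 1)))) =8.21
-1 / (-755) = 1 / 755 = 0.00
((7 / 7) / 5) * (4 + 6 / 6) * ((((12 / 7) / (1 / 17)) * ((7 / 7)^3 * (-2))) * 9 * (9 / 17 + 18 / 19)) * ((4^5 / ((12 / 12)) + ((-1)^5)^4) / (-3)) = 35202600 / 133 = 264681.20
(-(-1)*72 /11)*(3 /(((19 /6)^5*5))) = 1679616 /136185445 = 0.01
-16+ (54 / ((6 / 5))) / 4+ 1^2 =-15 / 4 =-3.75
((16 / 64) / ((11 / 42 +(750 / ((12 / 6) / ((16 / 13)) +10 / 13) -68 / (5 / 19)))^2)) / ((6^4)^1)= 8439025 / 132891002842896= 0.00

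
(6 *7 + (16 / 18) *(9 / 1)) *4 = 200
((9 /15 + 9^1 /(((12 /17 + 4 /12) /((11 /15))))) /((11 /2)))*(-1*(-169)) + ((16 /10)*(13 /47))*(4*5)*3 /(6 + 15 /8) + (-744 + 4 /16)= -6062573887 /11508420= -526.79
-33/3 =-11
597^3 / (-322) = -212776173 / 322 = -660795.57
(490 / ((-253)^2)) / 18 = 245 / 576081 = 0.00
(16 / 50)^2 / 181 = 0.00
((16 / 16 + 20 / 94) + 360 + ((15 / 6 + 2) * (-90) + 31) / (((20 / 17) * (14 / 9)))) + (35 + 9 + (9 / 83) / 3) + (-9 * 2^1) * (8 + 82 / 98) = 159890023 / 3822980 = 41.82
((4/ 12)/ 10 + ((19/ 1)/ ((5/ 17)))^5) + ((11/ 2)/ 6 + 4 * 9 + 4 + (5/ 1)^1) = 14062826565747/ 12500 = 1125026125.26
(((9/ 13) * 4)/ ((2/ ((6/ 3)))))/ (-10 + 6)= -9/ 13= -0.69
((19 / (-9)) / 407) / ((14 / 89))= -1691 / 51282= -0.03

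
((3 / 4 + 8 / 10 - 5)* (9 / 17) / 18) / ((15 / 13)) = -299 / 3400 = -0.09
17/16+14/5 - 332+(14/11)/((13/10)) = -3742693/11440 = -327.16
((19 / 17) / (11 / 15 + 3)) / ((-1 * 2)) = -285 / 1904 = -0.15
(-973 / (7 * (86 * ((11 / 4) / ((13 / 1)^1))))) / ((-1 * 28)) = 1807 / 6622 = 0.27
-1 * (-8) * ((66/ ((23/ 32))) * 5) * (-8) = -675840/ 23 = -29384.35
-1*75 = -75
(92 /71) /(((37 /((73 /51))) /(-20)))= -134320 /133977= -1.00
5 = 5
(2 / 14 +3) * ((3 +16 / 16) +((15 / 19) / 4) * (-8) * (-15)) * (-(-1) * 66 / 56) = 95469 / 931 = 102.54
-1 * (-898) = 898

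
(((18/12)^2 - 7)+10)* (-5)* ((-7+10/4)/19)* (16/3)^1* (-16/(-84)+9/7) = 930/19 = 48.95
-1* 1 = -1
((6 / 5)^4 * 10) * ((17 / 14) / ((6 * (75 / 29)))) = 35496 / 21875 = 1.62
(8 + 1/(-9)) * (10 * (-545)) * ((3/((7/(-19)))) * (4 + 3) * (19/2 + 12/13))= 996202775/39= 25543660.90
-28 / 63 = -4 / 9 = -0.44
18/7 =2.57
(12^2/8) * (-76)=-1368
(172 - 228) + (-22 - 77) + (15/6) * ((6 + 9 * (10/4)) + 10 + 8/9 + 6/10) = -1981/36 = -55.03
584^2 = 341056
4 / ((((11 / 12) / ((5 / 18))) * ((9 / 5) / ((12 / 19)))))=800 / 1881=0.43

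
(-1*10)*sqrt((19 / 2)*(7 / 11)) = -5*sqrt(2926) / 11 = -24.59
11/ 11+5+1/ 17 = 103/ 17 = 6.06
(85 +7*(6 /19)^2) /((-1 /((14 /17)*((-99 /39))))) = 14292894 /79781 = 179.15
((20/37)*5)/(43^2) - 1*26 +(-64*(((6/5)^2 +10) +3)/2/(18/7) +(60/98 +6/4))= -307107925193/1508506650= -203.58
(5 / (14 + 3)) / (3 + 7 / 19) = 95 / 1088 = 0.09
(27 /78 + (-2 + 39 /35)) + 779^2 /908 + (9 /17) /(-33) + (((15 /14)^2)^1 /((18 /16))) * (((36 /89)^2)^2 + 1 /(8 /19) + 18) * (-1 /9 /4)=814987664732499068729 /1221516728848175760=667.19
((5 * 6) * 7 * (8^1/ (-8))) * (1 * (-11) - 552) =118230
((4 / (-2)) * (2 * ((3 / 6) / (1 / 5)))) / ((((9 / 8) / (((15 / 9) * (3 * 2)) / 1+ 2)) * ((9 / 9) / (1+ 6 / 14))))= -152.38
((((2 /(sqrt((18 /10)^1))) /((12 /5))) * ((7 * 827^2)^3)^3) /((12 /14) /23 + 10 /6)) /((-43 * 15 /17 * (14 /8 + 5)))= -7232464741878843971751412874770520383610610117629037632714719742 * sqrt(5) /8599527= -1880601433975562281116916000000000000000000000000000000000.00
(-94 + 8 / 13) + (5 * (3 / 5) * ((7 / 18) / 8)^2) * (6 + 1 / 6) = -93.34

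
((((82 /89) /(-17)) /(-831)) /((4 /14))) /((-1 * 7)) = -41 /1257303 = -0.00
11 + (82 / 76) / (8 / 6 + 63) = 80797 / 7334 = 11.02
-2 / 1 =-2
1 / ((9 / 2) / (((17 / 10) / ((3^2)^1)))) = 17 / 405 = 0.04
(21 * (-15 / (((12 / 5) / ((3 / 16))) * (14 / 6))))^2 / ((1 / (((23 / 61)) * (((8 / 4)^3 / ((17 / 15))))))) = 157190625 / 530944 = 296.06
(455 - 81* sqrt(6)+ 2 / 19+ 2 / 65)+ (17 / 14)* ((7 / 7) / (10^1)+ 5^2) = 16792553 / 34580 - 81* sqrt(6) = 287.21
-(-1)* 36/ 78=6/ 13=0.46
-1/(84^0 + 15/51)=-17/22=-0.77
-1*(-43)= 43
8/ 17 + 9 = 161/ 17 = 9.47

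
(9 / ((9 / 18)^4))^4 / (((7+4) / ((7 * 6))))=18059231232 / 11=1641748293.82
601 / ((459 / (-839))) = -504239 / 459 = -1098.56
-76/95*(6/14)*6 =-72/35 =-2.06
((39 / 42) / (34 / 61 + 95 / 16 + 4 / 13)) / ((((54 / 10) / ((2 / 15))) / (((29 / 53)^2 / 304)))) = 8669869 / 2611887984027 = 0.00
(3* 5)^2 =225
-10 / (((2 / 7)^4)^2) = -28824005 / 128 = -225187.54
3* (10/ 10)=3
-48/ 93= -16/ 31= -0.52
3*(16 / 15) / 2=8 / 5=1.60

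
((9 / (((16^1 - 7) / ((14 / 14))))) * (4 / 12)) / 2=1 / 6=0.17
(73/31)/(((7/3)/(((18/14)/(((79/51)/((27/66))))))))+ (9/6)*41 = 81633021/1320011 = 61.84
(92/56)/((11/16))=184/77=2.39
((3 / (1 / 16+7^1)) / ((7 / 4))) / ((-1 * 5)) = -0.05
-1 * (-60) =60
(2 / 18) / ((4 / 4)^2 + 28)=1 / 261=0.00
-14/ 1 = -14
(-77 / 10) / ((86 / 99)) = -7623 / 860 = -8.86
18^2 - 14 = 310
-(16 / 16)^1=-1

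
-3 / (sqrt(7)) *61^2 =-11163 *sqrt(7) / 7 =-4219.22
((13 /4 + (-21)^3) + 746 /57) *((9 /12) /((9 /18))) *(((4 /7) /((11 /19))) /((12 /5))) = -10538915 /1848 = -5702.88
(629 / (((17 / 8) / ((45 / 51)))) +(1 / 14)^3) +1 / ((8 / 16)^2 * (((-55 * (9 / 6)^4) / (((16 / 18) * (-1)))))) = 488516384591 / 1870351560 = 261.19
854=854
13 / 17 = 0.76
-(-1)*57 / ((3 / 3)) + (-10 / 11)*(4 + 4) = 547 / 11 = 49.73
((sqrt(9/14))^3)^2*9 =6561/2744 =2.39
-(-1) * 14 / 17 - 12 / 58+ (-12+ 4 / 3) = -14864 / 1479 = -10.05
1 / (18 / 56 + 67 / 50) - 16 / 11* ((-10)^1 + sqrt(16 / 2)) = 193780 / 12793 - 32* sqrt(2) / 11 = 11.03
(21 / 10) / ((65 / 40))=84 / 65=1.29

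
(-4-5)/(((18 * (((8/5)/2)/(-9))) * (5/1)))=9/8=1.12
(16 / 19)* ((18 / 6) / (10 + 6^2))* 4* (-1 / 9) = -32 / 1311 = -0.02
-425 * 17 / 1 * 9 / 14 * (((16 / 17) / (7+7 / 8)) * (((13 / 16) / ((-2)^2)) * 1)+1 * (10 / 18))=-263925 / 98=-2693.11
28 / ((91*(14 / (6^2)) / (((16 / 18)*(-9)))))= -576 / 91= -6.33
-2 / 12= -1 / 6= -0.17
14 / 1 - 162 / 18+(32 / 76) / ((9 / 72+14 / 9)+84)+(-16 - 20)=-3632965 / 117211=-31.00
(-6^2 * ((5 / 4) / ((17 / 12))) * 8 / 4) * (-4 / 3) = 1440 / 17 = 84.71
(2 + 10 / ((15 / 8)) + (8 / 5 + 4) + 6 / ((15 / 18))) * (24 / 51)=2416 / 255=9.47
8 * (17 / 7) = 136 / 7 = 19.43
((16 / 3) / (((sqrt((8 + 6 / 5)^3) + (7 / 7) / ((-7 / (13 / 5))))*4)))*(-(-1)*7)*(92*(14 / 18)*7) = 287159600 / 128752713 + 1422544480*sqrt(230) / 128752713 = 169.79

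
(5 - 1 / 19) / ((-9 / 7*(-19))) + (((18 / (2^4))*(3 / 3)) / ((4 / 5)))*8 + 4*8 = 564709 / 12996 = 43.45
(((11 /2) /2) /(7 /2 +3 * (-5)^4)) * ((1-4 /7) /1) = 33 /52598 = 0.00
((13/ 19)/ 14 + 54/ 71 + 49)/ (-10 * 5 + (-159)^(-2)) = -1.00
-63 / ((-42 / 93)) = 279 / 2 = 139.50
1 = 1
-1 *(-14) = 14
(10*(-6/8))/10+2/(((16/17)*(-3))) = -1.46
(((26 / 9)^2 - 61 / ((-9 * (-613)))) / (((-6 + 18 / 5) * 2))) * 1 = -2069195 / 1191672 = -1.74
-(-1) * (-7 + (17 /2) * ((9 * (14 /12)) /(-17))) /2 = -49 /8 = -6.12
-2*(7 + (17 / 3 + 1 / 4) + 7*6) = -659 / 6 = -109.83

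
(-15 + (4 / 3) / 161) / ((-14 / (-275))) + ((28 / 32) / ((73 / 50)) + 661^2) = 431060996617 / 987252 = 436627.12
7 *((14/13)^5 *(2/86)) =3764768/15965599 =0.24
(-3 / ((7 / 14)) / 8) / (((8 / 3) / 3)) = -27 / 32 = -0.84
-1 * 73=-73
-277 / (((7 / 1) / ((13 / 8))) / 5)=-18005 / 56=-321.52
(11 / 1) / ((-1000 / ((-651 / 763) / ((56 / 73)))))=74679 / 6104000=0.01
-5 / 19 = -0.26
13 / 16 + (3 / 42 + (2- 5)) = -2.12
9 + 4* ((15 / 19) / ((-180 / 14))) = 499 / 57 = 8.75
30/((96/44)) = 55/4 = 13.75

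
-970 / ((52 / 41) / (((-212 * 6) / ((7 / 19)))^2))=-9116698488.41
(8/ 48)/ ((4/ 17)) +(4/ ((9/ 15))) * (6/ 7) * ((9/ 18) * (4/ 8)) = 359/ 168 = 2.14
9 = 9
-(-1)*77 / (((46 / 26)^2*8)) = 13013 / 4232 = 3.07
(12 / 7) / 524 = 3 / 917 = 0.00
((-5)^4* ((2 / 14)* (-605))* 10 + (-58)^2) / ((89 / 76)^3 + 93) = -1649540993152 / 290708159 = -5674.22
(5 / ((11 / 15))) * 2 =150 / 11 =13.64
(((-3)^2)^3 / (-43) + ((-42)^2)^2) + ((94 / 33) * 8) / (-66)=3111678.70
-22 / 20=-11 / 10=-1.10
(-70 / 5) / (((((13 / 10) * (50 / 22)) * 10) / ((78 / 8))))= -4.62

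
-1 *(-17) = 17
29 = 29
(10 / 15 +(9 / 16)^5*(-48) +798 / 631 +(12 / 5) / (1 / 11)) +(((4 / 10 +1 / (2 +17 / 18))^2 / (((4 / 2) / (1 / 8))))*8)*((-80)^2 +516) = 16703673089650889 / 8712088780800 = 1917.30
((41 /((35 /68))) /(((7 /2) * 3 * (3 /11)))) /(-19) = -61336 /41895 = -1.46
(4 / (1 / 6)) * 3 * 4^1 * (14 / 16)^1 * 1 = 252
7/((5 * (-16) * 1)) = -7/80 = -0.09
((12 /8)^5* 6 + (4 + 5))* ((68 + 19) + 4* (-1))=4528.69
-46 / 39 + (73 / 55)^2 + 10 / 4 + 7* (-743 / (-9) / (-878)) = 376620902 / 155373075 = 2.42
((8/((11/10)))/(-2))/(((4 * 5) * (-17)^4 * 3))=-2/2756193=-0.00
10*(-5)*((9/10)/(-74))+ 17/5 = 1483/370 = 4.01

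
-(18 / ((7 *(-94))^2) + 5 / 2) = -270607 / 108241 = -2.50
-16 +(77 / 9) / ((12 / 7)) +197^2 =4190183 / 108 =38797.99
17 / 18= 0.94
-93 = -93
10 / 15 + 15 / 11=67 / 33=2.03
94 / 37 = 2.54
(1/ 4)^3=1/ 64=0.02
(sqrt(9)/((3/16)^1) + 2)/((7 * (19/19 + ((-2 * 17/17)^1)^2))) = 18/35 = 0.51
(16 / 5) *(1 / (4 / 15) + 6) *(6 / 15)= 312 / 25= 12.48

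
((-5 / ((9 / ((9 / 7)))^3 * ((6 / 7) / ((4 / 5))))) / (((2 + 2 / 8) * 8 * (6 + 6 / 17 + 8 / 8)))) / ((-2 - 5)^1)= 17 / 1157625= 0.00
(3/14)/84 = 1/392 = 0.00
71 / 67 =1.06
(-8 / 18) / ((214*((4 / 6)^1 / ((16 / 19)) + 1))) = -16 / 13803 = -0.00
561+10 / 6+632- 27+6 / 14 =24530 / 21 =1168.10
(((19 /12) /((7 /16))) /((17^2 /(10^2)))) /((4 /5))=9500 /6069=1.57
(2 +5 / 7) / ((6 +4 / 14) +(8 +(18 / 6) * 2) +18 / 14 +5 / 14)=38 / 307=0.12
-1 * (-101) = 101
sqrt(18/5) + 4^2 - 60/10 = 3 *sqrt(10)/5 + 10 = 11.90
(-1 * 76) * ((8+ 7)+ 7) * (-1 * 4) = 6688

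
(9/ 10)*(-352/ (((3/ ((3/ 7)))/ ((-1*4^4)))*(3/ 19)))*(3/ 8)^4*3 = 152361/ 35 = 4353.17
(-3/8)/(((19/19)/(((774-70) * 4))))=-1056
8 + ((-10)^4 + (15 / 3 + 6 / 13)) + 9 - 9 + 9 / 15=650914 / 65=10014.06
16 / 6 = 2.67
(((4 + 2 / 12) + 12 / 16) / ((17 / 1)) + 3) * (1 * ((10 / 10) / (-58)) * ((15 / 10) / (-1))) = 671 / 7888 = 0.09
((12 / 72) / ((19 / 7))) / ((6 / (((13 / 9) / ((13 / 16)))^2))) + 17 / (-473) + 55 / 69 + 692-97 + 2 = 597.79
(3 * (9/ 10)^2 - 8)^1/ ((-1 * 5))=557/ 500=1.11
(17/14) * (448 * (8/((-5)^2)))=4352/25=174.08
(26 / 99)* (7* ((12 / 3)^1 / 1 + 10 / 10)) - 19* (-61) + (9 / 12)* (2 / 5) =1156807 / 990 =1168.49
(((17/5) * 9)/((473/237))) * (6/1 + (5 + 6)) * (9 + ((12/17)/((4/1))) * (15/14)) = 79302807/33110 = 2395.13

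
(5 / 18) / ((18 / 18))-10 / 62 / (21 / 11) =0.19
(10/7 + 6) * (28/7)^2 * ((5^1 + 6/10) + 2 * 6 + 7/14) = 75296/35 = 2151.31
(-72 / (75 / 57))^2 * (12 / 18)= 1996.19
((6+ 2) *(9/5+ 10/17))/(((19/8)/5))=12992/323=40.22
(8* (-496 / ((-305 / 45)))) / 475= 35712 / 28975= 1.23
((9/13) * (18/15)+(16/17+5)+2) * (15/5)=29079/1105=26.32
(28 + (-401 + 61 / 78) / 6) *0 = 0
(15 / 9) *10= 50 / 3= 16.67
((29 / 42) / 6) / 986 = 1 / 8568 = 0.00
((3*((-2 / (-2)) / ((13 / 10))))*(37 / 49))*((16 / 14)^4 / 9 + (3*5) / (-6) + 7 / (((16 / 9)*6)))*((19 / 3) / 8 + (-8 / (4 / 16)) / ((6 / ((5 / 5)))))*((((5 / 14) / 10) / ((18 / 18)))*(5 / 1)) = 115329583675 / 49333519872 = 2.34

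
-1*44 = -44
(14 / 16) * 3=21 / 8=2.62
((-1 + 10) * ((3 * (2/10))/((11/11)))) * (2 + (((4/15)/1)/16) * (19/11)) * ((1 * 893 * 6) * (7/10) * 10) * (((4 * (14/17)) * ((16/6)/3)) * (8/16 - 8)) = -8437049712/935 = -9023582.58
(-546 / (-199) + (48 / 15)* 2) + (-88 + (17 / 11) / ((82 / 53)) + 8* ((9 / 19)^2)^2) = -77.45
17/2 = 8.50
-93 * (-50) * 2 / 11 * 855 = 7951500 / 11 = 722863.64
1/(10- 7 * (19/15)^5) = -759375/9738943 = -0.08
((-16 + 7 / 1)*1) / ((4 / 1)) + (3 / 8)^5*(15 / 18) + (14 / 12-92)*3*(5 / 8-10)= 167276949 / 65536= 2552.44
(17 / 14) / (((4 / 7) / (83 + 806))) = 15113 / 8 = 1889.12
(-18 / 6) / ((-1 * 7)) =0.43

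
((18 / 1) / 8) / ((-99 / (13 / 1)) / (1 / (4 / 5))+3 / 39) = -0.37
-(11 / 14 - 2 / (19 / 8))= 15 / 266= 0.06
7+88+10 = 105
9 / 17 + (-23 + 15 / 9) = -1061 / 51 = -20.80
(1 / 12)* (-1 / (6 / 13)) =-0.18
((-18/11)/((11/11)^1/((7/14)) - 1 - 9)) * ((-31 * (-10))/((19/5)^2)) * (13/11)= 453375/87362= 5.19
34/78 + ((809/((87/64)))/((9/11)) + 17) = 7581448/10179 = 744.81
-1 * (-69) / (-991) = -69 / 991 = -0.07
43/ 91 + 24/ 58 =0.89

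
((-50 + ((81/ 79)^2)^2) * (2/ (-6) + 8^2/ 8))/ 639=-43802518567/ 74667305277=-0.59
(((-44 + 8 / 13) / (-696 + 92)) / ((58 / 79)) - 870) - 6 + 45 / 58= -49818315 / 56927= -875.13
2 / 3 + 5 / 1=17 / 3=5.67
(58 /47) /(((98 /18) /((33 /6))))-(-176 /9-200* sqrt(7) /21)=46.00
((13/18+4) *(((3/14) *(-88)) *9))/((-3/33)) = 61710/7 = 8815.71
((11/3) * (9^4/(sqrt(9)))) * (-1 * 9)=-72171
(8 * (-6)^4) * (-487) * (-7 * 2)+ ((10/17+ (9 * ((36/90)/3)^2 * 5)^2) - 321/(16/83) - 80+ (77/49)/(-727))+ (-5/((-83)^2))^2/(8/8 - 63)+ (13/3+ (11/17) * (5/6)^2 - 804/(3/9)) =32388021380265567659598527/458203008473506800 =70684872.82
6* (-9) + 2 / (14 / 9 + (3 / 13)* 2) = -6255 / 118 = -53.01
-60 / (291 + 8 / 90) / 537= -0.00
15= 15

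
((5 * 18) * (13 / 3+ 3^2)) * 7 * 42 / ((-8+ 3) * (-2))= 35280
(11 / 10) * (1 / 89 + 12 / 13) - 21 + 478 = 5299381 / 11570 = 458.03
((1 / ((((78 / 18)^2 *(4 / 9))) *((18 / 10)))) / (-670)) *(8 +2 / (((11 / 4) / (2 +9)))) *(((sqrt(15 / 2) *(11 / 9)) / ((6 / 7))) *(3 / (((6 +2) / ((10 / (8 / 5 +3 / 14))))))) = -13475 *sqrt(30) / 5752084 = -0.01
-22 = -22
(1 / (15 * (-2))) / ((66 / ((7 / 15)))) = -7 / 29700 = -0.00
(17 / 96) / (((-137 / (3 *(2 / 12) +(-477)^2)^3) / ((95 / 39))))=-152186332430484162085 / 4103424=-37087644959546.99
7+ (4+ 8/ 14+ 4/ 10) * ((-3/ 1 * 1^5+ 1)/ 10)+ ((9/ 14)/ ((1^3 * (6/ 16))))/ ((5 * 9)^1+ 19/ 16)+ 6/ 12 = 6.54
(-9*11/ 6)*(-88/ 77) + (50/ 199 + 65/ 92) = 2539401/ 128156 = 19.81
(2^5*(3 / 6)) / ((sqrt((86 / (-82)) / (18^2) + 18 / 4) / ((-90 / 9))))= -576*sqrt(2449135) / 11947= -75.45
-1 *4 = -4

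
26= 26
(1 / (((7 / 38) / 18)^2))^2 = 218889236736 / 2401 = 91165862.86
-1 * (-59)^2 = -3481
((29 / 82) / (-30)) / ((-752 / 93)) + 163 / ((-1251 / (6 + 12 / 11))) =-0.92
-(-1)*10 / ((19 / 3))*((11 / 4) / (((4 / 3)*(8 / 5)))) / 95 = 495 / 23104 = 0.02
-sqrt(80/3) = -4 * sqrt(15)/3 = -5.16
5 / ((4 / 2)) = 5 / 2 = 2.50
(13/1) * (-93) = -1209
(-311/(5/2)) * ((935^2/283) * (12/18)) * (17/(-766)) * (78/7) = 63355.25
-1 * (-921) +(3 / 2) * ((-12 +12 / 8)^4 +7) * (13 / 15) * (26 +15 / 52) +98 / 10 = 416569.29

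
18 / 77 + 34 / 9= 2780 / 693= 4.01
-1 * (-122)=122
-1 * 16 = -16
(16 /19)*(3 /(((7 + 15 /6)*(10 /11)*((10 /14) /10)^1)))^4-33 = 677863916301 /1547561875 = 438.02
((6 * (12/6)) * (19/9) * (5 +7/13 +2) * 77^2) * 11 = 485751112/39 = 12455156.72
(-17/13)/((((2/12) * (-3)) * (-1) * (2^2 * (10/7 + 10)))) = -119/2080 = -0.06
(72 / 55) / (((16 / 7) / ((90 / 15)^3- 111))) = 60.14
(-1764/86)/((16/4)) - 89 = -8095/86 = -94.13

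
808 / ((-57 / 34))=-27472 / 57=-481.96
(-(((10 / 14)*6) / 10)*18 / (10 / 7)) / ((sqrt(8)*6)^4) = -1 / 15360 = -0.00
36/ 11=3.27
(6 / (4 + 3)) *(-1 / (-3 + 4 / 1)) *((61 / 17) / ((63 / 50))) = -6100 / 2499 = -2.44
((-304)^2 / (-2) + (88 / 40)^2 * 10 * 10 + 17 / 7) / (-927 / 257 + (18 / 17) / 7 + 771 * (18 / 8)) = -5593211276 / 211792689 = -26.41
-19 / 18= -1.06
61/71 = 0.86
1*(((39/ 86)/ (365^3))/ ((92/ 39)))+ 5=5.00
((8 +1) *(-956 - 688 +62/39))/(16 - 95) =192162/1027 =187.11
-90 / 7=-12.86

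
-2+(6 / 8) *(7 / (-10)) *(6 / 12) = -181 / 80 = -2.26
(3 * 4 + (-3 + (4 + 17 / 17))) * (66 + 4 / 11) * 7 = 71540 / 11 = 6503.64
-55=-55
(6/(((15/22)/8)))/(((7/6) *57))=1.06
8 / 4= 2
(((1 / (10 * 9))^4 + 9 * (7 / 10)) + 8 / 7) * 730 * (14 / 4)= 249534513511 / 13122000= 19016.50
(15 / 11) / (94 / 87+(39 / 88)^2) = 918720 / 860263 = 1.07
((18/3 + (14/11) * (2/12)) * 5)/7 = 4.44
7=7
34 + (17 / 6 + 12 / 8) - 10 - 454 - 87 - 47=-1679 / 3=-559.67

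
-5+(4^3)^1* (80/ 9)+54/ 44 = 111893/ 198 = 565.12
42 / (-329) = -6 / 47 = -0.13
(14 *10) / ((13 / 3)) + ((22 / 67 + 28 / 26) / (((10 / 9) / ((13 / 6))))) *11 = 271974 / 4355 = 62.45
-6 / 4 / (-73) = 3 / 146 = 0.02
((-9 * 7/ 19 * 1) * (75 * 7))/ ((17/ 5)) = -165375/ 323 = -512.00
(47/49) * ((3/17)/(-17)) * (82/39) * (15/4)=-28905/368186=-0.08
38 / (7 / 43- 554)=-1634 / 23815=-0.07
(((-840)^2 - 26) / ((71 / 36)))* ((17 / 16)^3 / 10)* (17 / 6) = 88395369081 / 727040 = 121582.54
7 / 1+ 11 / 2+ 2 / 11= 279 / 22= 12.68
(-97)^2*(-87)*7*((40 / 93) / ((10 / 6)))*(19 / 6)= -145162052 / 31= -4682646.84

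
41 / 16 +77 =1273 / 16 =79.56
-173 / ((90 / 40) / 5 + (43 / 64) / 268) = -14836480 / 38807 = -382.31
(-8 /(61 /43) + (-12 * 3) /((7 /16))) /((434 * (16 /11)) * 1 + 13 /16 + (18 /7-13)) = -6607744 /46718741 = -0.14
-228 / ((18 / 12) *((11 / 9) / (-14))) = 19152 / 11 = 1741.09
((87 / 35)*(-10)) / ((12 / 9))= -261 / 14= -18.64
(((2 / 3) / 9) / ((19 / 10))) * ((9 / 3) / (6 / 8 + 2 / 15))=400 / 3021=0.13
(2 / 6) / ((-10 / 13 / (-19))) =247 / 30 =8.23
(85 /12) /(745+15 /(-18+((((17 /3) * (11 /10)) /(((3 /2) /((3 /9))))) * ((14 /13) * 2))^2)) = 238210409 /24998689626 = 0.01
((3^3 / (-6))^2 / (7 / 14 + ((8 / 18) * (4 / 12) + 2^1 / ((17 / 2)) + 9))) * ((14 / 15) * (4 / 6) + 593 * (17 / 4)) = 1874470167 / 362920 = 5164.97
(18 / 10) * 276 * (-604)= -1500336 / 5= -300067.20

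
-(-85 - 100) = 185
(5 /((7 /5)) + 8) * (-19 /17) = -12.93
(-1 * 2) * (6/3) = -4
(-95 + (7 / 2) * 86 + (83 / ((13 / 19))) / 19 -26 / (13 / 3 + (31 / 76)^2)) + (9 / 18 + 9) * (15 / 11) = 4896146029 / 22299706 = 219.56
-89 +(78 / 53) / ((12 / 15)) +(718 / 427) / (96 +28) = -61138808 / 701561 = -87.15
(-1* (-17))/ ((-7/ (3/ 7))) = -51/ 49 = -1.04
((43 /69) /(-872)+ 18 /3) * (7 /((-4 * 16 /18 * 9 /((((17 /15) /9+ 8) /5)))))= -554370047 /259925760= -2.13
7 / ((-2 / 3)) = -21 / 2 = -10.50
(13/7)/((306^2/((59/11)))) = 767/7209972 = 0.00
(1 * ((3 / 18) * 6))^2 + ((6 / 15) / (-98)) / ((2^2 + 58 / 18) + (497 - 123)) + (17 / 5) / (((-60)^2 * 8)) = 24211734823 / 24209136000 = 1.00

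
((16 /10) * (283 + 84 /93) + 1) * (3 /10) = 211689 /1550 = 136.57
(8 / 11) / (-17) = -8 / 187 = -0.04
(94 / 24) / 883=0.00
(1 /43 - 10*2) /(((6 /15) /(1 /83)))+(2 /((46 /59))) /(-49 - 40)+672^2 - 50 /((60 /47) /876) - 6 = 6096896327241 /14611486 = 417267.37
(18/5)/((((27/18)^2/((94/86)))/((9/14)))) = 1692/1505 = 1.12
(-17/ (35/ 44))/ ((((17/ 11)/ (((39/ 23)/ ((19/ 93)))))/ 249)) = -437111532/ 15295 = -28578.72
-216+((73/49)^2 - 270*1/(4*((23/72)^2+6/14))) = -3152889325/9246251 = -340.99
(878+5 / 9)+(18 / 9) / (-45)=39533 / 45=878.51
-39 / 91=-3 / 7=-0.43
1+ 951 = 952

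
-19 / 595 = -0.03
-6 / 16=-3 / 8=-0.38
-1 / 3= -0.33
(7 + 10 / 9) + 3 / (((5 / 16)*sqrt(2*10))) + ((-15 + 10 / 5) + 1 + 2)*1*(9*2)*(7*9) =-101987 / 9 + 24*sqrt(5) / 25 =-11329.74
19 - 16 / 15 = 269 / 15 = 17.93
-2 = -2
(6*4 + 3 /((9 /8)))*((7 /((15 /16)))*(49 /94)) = 43904 /423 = 103.79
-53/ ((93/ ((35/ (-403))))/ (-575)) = -1066625/ 37479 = -28.46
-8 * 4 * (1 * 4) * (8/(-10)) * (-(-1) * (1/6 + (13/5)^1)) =283.31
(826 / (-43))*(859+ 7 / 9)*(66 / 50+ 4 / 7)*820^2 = -8128799704384 / 387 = -21004650398.93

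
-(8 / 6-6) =14 / 3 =4.67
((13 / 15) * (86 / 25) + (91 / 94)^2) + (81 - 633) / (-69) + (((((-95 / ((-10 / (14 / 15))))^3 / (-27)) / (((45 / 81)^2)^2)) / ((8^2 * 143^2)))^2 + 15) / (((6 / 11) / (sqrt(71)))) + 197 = 692251523 / 3313500 + 52270200274442323051763 * sqrt(71) / 1900734550000000000000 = 440.64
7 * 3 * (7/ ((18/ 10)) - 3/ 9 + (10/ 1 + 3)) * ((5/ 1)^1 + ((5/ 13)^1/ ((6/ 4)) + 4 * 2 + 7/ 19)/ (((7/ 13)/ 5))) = 29582.16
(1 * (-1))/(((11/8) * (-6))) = 4/33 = 0.12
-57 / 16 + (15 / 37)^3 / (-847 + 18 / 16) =-19538256507 / 5484301616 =-3.56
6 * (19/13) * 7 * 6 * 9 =43092/13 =3314.77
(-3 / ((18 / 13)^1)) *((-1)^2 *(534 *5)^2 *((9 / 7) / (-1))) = 139013550 / 7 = 19859078.57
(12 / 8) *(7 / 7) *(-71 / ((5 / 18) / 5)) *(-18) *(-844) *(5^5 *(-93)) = 8463890475000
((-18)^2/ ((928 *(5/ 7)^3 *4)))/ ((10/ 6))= 83349/ 580000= 0.14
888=888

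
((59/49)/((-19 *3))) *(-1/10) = 59/27930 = 0.00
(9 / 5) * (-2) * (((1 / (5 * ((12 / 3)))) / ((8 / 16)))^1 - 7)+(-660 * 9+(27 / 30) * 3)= -295623 / 50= -5912.46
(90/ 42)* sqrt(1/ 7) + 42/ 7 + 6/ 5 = 15* sqrt(7)/ 49 + 36/ 5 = 8.01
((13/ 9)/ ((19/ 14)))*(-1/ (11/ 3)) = -182/ 627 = -0.29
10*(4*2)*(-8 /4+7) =400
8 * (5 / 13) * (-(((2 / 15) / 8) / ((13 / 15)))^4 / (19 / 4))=-0.00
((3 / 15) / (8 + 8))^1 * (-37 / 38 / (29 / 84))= -777 / 22040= -0.04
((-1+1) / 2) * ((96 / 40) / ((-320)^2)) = 0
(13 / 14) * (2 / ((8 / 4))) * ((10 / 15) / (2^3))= 13 / 168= 0.08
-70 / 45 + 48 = 418 / 9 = 46.44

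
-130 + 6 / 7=-904 / 7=-129.14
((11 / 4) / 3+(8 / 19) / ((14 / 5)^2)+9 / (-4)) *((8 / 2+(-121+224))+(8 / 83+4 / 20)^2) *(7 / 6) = -32958005548 / 206153325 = -159.87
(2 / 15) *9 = 6 / 5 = 1.20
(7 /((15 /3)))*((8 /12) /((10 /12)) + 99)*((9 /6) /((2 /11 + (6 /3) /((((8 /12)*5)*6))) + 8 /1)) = 115269 /4555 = 25.31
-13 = -13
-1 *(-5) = 5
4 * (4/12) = 4/3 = 1.33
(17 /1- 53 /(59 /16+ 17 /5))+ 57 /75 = 10.28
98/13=7.54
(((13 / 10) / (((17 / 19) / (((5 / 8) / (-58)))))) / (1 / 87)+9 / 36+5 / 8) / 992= -265 / 539648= -0.00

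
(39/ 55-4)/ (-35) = 181/ 1925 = 0.09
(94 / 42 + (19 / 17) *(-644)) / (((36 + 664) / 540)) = -2305413 / 4165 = -553.52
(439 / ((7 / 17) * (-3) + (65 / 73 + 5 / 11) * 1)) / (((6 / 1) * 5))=5992789 / 44910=133.44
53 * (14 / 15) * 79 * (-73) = -4279114 / 15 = -285274.27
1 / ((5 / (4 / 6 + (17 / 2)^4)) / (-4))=-50119 / 12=-4176.58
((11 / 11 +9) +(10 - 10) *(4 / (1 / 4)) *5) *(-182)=-1820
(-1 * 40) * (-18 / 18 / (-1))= -40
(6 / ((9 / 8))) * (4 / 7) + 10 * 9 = 93.05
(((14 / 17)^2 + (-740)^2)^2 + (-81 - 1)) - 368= 25045150139922766 / 83521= 299866502315.86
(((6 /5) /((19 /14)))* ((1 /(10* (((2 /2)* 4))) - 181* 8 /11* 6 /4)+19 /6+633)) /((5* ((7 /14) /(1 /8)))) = 4053931 /209000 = 19.40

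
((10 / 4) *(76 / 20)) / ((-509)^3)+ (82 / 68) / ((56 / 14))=5406760097 / 17934623144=0.30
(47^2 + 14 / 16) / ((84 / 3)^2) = 17679 / 6272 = 2.82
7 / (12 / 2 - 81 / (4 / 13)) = -4 / 147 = -0.03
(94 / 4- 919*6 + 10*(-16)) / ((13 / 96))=-542448 / 13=-41726.77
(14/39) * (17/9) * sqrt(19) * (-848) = -201824 * sqrt(19)/351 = -2506.35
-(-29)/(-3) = -29/3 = -9.67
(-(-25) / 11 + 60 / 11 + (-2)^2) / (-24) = -43 / 88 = -0.49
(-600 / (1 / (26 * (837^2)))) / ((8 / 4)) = -5464438200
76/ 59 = 1.29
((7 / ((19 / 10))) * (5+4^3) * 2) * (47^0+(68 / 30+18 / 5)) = 66332 / 19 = 3491.16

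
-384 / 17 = -22.59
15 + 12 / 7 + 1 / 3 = 358 / 21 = 17.05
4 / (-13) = -4 / 13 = -0.31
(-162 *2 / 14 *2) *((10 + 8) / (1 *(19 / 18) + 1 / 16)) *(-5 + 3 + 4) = -1679616 / 1127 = -1490.34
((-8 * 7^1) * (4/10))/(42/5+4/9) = -504/199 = -2.53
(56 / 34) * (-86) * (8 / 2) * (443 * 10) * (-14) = 597376640 / 17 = 35139802.35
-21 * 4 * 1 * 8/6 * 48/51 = -1792/17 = -105.41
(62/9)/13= 0.53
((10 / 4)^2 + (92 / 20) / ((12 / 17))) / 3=383 / 90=4.26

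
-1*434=-434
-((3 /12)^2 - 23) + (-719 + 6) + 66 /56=-688.88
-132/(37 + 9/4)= -528/157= -3.36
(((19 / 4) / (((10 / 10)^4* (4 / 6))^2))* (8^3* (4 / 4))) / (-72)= -76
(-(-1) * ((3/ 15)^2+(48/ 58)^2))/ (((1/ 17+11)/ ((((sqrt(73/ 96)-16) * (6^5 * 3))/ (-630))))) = 1343158848/ 34586125-6995619 * sqrt(438)/ 69172250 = 36.72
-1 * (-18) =18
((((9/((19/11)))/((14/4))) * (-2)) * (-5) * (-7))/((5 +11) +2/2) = -6.13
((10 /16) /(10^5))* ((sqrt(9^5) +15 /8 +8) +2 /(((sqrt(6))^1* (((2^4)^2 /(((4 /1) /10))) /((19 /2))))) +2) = 19* sqrt(6) /614400000 +2039 /1280000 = 0.00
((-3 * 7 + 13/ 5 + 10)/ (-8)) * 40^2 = 1680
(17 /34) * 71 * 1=71 /2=35.50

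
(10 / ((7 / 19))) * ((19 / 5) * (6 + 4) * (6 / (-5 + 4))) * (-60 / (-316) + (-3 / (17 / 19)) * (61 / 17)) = 11711475360 / 159817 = 73280.54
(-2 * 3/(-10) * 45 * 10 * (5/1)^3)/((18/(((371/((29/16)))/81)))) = 3710000/783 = 4738.19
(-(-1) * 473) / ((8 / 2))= 473 / 4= 118.25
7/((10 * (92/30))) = 21/92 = 0.23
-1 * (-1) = 1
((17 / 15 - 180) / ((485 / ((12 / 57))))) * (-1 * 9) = 32196 / 46075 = 0.70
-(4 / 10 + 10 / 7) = -64 / 35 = -1.83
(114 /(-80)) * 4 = -57 /10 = -5.70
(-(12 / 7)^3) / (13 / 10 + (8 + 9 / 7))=-5760 / 12103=-0.48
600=600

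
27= 27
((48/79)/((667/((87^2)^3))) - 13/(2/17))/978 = 1435451850059/3554052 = 403891.63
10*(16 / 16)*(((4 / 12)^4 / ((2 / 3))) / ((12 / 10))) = 0.15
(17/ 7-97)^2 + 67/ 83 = 36377535/ 4067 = 8944.56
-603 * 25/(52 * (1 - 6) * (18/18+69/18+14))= 3.08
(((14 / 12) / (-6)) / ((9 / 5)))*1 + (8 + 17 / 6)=3475 / 324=10.73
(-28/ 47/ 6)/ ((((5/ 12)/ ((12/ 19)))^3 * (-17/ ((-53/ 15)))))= -246177792/ 3425213125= -0.07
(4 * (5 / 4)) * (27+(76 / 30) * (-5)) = 215 / 3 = 71.67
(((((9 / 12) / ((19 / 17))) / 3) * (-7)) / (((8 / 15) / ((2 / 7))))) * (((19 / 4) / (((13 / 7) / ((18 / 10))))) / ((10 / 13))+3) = -91647 / 12160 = -7.54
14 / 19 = 0.74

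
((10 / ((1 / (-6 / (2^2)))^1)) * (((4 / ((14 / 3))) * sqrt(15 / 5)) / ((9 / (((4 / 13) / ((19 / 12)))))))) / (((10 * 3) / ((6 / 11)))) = -96 * sqrt(3) / 19019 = -0.01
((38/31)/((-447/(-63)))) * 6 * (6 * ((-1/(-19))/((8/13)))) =2457/4619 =0.53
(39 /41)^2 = 1521 /1681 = 0.90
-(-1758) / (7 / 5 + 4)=2930 / 9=325.56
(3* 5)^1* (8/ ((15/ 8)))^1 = 64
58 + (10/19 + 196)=4836/19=254.53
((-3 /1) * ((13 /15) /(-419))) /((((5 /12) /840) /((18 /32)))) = 14742 /2095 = 7.04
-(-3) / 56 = 3 / 56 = 0.05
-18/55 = -0.33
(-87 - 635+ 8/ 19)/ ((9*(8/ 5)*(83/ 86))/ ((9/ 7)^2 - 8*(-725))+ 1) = -837960889650/ 1164069713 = -719.85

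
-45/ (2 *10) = -9/ 4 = -2.25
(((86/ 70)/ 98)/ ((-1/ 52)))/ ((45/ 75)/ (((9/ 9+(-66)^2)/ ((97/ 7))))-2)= 4871126/ 14930251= 0.33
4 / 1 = 4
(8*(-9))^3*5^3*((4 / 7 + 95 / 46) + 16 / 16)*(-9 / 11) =245853792000 / 1771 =138822016.94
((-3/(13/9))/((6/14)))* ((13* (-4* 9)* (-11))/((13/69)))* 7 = -12049884/13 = -926914.15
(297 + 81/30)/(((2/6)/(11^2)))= 1087911/10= 108791.10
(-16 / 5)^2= 256 / 25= 10.24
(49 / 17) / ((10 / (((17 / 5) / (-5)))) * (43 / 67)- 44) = -3283 / 60866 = -0.05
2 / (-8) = -1 / 4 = -0.25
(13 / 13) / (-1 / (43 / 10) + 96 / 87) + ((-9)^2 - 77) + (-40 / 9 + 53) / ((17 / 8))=1550693 / 55386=28.00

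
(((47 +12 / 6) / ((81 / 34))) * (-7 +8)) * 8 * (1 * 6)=26656 / 27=987.26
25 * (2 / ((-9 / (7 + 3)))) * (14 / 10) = -700 / 9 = -77.78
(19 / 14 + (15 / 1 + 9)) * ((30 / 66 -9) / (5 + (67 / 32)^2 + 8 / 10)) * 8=-683417600 / 4014857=-170.22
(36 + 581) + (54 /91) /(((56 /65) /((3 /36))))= 483773 /784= 617.06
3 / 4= 0.75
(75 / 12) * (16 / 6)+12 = 86 / 3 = 28.67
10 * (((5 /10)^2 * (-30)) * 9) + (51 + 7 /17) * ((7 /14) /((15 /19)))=-642.44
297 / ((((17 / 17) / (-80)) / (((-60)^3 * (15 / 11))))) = 6998400000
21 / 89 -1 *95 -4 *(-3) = -7366 / 89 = -82.76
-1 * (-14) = 14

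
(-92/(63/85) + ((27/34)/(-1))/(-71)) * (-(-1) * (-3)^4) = -10053.38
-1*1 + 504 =503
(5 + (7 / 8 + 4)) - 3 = 55 / 8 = 6.88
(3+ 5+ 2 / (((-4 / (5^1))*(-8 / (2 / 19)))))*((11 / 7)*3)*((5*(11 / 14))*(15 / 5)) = 6648345 / 14896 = 446.32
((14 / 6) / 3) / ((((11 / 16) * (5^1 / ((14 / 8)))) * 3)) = 196 / 1485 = 0.13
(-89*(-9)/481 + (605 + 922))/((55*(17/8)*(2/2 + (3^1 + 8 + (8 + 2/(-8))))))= 23529216/35529065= 0.66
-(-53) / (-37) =-53 / 37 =-1.43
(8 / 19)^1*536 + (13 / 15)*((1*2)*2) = 65308 / 285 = 229.15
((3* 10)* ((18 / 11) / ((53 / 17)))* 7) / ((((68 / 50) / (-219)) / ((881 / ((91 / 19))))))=-24744426750 / 7579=-3264866.97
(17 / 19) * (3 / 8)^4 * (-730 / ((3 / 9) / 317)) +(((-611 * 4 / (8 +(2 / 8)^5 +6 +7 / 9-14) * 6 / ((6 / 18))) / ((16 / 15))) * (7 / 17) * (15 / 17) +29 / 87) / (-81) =-236250954415526681 / 19612394293248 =-12046.00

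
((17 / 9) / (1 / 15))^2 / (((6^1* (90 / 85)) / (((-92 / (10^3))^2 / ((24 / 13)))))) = 33786701 / 58320000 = 0.58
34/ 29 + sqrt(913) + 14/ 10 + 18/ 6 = 808/ 145 + sqrt(913) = 35.79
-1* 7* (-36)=252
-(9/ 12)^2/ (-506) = 9/ 8096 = 0.00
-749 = -749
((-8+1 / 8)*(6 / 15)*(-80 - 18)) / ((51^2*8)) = 343 / 23120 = 0.01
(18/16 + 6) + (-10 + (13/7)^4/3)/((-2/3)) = 310733/19208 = 16.18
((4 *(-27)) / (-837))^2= 16 / 961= 0.02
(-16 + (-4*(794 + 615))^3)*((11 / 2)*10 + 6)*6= -65523040006752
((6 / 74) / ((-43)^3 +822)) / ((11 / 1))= -3 / 32024795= -0.00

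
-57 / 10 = -5.70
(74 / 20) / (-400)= -37 / 4000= -0.01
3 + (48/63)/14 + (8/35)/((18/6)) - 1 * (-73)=18652/245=76.13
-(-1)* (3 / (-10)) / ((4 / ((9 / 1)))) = -27 / 40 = -0.68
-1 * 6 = -6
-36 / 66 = -0.55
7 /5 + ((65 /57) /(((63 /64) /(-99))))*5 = -1141207 /1995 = -572.03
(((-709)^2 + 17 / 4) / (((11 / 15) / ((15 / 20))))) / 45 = 11424.66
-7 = -7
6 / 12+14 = 14.50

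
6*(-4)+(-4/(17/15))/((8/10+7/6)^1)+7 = -18851/1003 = -18.79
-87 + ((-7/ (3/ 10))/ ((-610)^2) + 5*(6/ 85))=-164431109/ 1897710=-86.65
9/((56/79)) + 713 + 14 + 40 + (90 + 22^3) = 644991/56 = 11517.70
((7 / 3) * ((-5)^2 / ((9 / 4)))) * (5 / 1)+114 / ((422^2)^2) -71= 25101560602363 / 428137799256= 58.63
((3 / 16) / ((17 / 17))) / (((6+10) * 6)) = 1 / 512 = 0.00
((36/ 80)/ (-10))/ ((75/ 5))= -3/ 1000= -0.00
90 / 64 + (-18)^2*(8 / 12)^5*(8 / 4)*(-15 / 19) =-40105 / 608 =-65.96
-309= -309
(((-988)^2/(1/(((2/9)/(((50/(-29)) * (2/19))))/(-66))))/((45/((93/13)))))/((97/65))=4168378916/2160675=1929.20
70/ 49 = 10/ 7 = 1.43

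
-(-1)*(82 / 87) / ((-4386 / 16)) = -656 / 190791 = -0.00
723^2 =522729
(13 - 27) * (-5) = 70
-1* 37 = -37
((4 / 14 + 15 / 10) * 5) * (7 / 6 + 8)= 6875 / 84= 81.85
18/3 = 6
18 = 18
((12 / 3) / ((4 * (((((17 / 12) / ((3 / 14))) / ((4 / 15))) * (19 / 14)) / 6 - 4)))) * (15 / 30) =144 / 463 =0.31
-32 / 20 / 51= -8 / 255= -0.03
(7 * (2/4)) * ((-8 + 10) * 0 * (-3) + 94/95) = 329/95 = 3.46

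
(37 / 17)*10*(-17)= -370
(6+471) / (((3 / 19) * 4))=755.25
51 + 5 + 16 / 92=1292 / 23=56.17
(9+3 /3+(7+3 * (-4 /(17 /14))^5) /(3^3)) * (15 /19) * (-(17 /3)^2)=6294474695 /7561107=832.48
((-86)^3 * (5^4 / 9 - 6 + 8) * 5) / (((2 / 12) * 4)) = -1022460020 / 3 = -340820006.67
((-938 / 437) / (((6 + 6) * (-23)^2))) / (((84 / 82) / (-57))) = 2747 / 146004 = 0.02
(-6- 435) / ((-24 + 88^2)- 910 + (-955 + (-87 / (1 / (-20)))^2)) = -441 / 3033455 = -0.00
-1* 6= -6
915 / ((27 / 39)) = 3965 / 3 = 1321.67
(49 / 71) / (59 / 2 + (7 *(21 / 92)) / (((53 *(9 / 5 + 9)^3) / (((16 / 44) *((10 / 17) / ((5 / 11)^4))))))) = 26648866188 / 1139107696483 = 0.02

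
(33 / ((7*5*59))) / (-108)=-11 / 74340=-0.00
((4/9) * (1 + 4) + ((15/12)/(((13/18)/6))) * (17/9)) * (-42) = -35770/39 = -917.18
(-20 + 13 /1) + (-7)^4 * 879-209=2110263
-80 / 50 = -8 / 5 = -1.60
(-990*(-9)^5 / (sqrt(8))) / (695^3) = 5845851*sqrt(2) / 134280950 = 0.06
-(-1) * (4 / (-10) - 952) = -4762 / 5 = -952.40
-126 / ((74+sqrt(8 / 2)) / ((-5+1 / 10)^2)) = -151263 / 3800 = -39.81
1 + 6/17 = 23/17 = 1.35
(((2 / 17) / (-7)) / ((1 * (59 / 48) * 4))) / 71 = -24 / 498491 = -0.00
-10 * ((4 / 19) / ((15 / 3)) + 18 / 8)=-871 / 38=-22.92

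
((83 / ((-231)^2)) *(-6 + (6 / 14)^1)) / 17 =-1079 / 2116653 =-0.00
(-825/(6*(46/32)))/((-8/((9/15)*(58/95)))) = 1914/437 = 4.38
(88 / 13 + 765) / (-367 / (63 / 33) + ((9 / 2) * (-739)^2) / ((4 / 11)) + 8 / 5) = 8427720 / 73797979567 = 0.00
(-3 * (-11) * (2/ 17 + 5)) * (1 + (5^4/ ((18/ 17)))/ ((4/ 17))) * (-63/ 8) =-3631467609/ 1088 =-3337745.96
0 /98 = 0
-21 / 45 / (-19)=7 / 285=0.02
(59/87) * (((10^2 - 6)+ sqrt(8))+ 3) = 118 * sqrt(2)/87+ 5723/87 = 67.70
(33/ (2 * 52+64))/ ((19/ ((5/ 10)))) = 11/ 2128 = 0.01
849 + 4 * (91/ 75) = 64039/ 75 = 853.85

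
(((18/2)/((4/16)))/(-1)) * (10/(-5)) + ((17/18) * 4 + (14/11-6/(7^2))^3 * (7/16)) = 15390479294/201331053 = 76.44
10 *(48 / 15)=32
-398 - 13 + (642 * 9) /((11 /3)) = 12813 /11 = 1164.82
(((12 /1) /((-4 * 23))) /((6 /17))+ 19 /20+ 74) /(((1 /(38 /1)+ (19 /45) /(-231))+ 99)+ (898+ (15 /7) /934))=90408585267 /1208625038468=0.07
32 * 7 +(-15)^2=449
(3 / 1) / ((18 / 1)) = 1 / 6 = 0.17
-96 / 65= -1.48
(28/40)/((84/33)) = 11/40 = 0.28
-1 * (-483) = 483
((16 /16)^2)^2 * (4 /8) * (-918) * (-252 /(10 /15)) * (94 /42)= 388314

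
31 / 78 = 0.40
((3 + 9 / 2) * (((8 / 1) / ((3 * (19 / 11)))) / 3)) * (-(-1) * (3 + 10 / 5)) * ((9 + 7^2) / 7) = 63800 / 399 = 159.90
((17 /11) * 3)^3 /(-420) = -44217 /186340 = -0.24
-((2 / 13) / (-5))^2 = -4 / 4225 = -0.00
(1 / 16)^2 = 0.00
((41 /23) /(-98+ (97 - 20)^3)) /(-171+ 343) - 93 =-167926087939 /1805656860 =-93.00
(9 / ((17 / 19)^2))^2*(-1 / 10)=-10556001 / 835210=-12.64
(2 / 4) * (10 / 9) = 5 / 9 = 0.56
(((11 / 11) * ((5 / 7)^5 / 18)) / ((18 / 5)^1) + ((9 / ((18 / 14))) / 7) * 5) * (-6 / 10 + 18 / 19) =59934523 / 34487964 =1.74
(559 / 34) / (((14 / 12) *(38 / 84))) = 31.15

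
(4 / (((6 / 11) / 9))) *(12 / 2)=396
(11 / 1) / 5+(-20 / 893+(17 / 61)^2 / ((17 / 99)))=43693878 / 16614265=2.63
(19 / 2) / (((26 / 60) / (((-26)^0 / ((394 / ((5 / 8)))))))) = 1425 / 40976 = 0.03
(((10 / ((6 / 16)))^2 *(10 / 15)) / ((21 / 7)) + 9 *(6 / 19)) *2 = 495148 / 1539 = 321.73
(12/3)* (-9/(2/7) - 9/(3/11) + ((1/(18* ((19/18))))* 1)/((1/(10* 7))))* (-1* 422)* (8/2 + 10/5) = 11702904/19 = 615942.32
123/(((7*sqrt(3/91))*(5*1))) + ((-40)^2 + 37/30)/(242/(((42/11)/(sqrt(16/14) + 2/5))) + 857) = -2237803645*sqrt(14)/59729954063 + 218073713011/119459908126 + 41*sqrt(273)/35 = 21.04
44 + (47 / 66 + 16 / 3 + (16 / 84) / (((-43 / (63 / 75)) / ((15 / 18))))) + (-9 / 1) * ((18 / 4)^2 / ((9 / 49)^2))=-151895653 / 28380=-5352.21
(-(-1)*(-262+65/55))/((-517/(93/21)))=88939/39809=2.23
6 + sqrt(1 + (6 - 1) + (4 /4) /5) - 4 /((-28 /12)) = sqrt(155) /5 + 54 /7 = 10.20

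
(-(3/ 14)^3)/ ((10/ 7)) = -27/ 3920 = -0.01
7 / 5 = 1.40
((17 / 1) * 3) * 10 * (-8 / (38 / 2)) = -4080 / 19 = -214.74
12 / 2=6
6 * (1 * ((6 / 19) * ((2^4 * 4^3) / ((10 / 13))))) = 239616 / 95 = 2522.27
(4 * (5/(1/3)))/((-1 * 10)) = -6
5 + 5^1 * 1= 10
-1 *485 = -485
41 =41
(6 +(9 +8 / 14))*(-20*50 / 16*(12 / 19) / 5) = -16350 / 133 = -122.93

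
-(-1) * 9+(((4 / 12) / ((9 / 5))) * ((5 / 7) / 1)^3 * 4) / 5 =83849 / 9261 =9.05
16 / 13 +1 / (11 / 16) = 384 / 143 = 2.69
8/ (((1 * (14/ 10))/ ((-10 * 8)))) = -3200/ 7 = -457.14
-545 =-545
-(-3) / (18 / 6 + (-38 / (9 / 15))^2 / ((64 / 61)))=432 / 550957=0.00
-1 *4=-4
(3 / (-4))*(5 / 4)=-15 / 16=-0.94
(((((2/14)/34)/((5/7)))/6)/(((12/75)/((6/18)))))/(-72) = -5/176256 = -0.00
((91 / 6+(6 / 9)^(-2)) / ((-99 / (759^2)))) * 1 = -1216171 / 12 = -101347.58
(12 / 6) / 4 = 1 / 2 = 0.50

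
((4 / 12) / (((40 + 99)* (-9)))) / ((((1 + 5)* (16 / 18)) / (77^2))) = -5929 / 20016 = -0.30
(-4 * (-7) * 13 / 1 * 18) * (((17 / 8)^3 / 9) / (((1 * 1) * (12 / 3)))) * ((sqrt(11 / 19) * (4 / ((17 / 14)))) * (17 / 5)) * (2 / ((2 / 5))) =3129581 * sqrt(209) / 608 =74414.19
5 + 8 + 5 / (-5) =12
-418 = -418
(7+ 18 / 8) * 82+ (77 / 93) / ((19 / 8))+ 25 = 2770121 / 3534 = 783.85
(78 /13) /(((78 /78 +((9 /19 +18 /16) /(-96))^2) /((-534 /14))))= -37900910592 /165655399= -228.79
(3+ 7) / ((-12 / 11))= -55 / 6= -9.17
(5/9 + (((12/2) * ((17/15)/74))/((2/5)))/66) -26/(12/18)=-563237/14652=-38.44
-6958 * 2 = -13916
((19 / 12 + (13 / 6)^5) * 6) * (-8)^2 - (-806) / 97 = 148904026 / 7857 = 18951.77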